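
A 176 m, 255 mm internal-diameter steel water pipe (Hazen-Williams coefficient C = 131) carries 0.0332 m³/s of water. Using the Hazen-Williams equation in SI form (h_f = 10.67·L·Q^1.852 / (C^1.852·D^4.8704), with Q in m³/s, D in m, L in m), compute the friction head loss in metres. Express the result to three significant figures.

h_f = 10.67·176·0.0332^1.852 / (131^1.852·0.255^4.8704) = 0.3192 m

h_f ≈ 0.319 m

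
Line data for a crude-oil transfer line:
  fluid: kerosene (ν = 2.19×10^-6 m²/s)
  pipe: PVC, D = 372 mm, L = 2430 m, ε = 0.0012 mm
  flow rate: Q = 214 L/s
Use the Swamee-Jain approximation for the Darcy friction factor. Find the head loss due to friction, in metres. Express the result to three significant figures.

V = 4Q/(πD²) = 4·0.214/(π·0.372²) = 1.969 m/s
Re = VD/ν = 1.969·0.372/2.19×10^-6 = 3.34×10^5 → turbulent
ε/D = 0.0012/372 = 3.23×10^-6
Swamee-Jain: f = 0.01413
h_f = f(L/D)V²/(2g) = 0.01413·(2430/0.372)·1.969²/(2·9.81) = 18.23 m

h_f ≈ 18.2 m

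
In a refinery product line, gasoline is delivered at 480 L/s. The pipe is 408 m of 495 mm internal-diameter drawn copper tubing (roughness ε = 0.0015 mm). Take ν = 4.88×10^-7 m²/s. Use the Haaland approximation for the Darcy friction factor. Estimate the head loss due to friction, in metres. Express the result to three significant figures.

h_f ≈ 2.63 m

V = 4Q/(πD²) = 4·0.480/(π·0.495²) = 2.494 m/s
Re = VD/ν = 2.494·0.495/4.88×10^-7 = 2.53×10^6 → turbulent
ε/D = 0.0015/495 = 3.03×10^-6
Haaland: f = 0.01007
h_f = f(L/D)V²/(2g) = 0.01007·(408/0.495)·2.494²/(2·9.81) = 2.631 m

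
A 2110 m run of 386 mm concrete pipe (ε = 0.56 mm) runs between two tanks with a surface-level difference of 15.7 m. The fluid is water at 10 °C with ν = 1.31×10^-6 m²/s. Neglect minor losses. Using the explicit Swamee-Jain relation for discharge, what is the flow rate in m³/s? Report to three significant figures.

Q ≈ 0.187 m³/s

Swamee-Jain (Type II): Q = -0.965·√(gD⁵h_f/L)·ln[ε/(3.7D) + √(3.17ν²L/(gD³h_f))]
√(gD⁵h_f/L) = √(9.81·0.386⁵·15.7/2110) = 0.02501
ε/(3.7D) = 3.92×10^-4; √(3.17ν²L/(gD³h_f)) = 3.60×10^-5
Q = -0.965·0.02501·ln(4.281×10^-4) = 0.1872 m³/s
Check: V = 1.60 m/s, Re = 4.71×10^5, f = 0.02215, h_f = 15.8 m ≈ 15.7 m ✓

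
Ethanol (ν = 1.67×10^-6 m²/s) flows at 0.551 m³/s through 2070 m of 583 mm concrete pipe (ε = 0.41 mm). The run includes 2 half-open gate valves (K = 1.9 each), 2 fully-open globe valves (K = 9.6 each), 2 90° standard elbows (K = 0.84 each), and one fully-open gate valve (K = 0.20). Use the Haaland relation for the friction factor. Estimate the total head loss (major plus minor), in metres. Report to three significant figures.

H_L ≈ 19.7 m

V = 4Q/(πD²) = 2.064 m/s; V²/2g = 0.2171 m
Re = 7.21×10^5, ε/D = 7.03×10^-4 → f = 0.01856 (Haaland)
Major: h_f = f(L/D)·V²/2g = 0.01856·3551·0.2171 = 14.31 m
Minor: ΣK = 24.9; h_m = ΣK·V²/2g = 5.403 m
Total H_L = 14.31 + 5.403 = 19.71 m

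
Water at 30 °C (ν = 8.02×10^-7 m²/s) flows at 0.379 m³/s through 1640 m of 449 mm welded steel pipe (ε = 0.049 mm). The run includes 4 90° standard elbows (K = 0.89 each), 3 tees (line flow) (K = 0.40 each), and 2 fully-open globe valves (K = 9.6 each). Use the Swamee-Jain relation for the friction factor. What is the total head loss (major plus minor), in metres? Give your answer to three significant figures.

H_L ≈ 21.2 m

V = 4Q/(πD²) = 2.394 m/s; V²/2g = 0.2920 m
Re = 1.34×10^6, ε/D = 1.09×10^-4 → f = 0.01335 (Swamee-Jain)
Major: h_f = f(L/D)·V²/2g = 0.01335·3653·0.2920 = 14.24 m
Minor: ΣK = 24.0; h_m = ΣK·V²/2g = 6.997 m
Total H_L = 14.24 + 6.997 = 21.24 m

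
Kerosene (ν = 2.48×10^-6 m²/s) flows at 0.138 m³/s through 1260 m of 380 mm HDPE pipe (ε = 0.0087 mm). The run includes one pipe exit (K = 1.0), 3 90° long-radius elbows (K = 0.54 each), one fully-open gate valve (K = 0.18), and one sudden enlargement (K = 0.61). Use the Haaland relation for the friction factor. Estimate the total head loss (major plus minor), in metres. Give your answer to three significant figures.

V = 4Q/(πD²) = 1.217 m/s; V²/2g = 0.07546 m
Re = 1.86×10^5, ε/D = 2.29×10^-5 → f = 0.01585 (Haaland)
Major: h_f = f(L/D)·V²/2g = 0.01585·3316·0.07546 = 3.966 m
Minor: ΣK = 3.41; h_m = ΣK·V²/2g = 0.2573 m
Total H_L = 3.966 + 0.2573 = 4.224 m

H_L ≈ 4.22 m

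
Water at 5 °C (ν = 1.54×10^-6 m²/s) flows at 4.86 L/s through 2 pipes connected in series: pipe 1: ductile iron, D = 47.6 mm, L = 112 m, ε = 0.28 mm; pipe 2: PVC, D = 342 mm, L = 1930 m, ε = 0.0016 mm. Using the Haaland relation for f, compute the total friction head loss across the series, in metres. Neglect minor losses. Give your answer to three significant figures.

Pipe 1: V = 2.731 m/s, Re = 8.44×10^4, ε/D = 0.00588, f = 0.03289, h_1 = f(L/D)V²/2g = 29.42 m
Pipe 2: V = 0.05290 m/s, Re = 1.17×10^4, ε/D = 4.68×10^-6, f = 0.02957, h_2 = f(L/D)V²/2g = 0.02380 m
Series → Q common, losses add: H = Σh = 29.44 m

H ≈ 29.4 m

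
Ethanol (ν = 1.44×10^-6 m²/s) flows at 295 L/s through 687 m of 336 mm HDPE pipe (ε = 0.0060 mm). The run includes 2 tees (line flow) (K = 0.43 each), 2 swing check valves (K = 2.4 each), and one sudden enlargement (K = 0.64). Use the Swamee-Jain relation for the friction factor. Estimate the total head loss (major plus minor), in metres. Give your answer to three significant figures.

H_L ≈ 18.0 m

V = 4Q/(πD²) = 3.327 m/s; V²/2g = 0.5642 m
Re = 7.76×10^5, ε/D = 1.79×10^-5 → f = 0.01249 (Swamee-Jain)
Major: h_f = f(L/D)·V²/2g = 0.01249·2045·0.5642 = 14.40 m
Minor: ΣK = 6.30; h_m = ΣK·V²/2g = 3.554 m
Total H_L = 14.40 + 3.554 = 17.96 m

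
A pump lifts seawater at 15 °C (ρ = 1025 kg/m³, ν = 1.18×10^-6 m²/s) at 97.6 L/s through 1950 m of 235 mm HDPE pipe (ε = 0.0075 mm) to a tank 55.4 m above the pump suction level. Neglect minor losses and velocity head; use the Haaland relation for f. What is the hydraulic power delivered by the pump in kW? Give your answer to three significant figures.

V = 4Q/(πD²) = 2.250 m/s; Re = 4.48×10^5; ε/D = 3.19×10^-5; f = 0.01368
h_f = f(L/D)V²/2g = 29.30 m
Total head H = z + h_f = 55.4 + 29.30 = 84.70 m
P_hyd = ρgQH = 1025·9.81·0.0976·84.70 = 83.12 kW

P_hyd ≈ 83.1 kW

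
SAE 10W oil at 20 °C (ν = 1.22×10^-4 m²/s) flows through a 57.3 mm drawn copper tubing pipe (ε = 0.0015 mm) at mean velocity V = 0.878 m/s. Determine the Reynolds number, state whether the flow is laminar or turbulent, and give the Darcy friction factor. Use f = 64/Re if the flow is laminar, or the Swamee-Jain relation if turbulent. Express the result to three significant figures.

Re = VD/ν = 0.8780·0.0573/1.22×10^-4 = 412
Re < 2300 → laminar → f = 64/Re = 0.1552

Re ≈ 412; laminar; f = 64/Re ≈ 0.155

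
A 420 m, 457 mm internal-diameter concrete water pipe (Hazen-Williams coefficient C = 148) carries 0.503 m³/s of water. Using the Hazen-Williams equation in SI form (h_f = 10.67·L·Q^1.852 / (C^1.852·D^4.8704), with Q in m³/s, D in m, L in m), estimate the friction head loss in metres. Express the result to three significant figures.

h_f ≈ 5.44 m

h_f = 10.67·420·0.503^1.852 / (148^1.852·0.457^4.8704) = 5.442 m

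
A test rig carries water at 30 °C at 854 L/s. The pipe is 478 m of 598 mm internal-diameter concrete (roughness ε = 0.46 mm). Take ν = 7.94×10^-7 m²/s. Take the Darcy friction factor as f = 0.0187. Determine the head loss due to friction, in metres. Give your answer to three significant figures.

h_f ≈ 7.04 m

V = 4Q/(πD²) = 4·0.854/(π·0.598²) = 3.041 m/s
h_f = f(L/D)V²/(2g) = 0.01870·(478/0.598)·3.041²/(2·9.81) = 7.044 m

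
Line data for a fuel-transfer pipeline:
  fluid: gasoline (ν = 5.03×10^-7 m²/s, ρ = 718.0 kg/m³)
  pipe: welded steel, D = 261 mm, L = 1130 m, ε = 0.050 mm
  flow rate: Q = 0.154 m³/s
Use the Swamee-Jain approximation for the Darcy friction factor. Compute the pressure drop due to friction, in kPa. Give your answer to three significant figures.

V = 4Q/(πD²) = 4·0.154/(π·0.261²) = 2.878 m/s
Re = VD/ν = 2.878·0.261/5.03×10^-7 = 1.49×10^6 → turbulent
ε/D = 0.050/261 = 1.92×10^-4
Swamee-Jain: f = 0.01438
h_f = f(L/D)V²/(2g) = 0.01438·(1130/0.261)·2.878²/(2·9.81) = 26.29 m
Δp = ρg·h_f = 718.0·9.81·26.29 = 185.2 kPa

Δp ≈ 185 kPa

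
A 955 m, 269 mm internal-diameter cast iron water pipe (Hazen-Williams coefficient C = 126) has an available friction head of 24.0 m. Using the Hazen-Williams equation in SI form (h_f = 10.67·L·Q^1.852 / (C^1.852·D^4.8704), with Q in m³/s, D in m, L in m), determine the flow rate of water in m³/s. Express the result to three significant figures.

Rearranging: Q = [h_f·C^1.852·D^4.8704 / (10.67·L)]^(1/1.852)
Q = [24.0·126^1.852·0.269^4.8704 / (10.67·955)]^0.540 = 0.1520 m³/s

Q ≈ 0.152 m³/s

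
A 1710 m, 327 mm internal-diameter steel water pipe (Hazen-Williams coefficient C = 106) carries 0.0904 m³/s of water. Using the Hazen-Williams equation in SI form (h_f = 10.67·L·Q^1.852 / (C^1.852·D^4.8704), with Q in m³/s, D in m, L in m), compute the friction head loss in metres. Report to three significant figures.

h_f ≈ 8.74 m

h_f = 10.67·1710·0.0904^1.852 / (106^1.852·0.327^4.8704) = 8.739 m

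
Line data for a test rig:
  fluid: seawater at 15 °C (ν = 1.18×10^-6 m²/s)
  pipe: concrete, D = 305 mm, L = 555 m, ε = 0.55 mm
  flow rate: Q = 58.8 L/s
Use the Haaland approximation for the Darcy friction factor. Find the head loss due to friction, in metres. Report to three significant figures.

V = 4Q/(πD²) = 4·0.0588/(π·0.305²) = 0.8048 m/s
Re = VD/ν = 0.8048·0.305/1.18×10^-6 = 2.08×10^5 → turbulent
ε/D = 0.55/305 = 0.00180
Haaland: f = 0.02364
h_f = f(L/D)V²/(2g) = 0.02364·(555/0.305)·0.8048²/(2·9.81) = 1.420 m

h_f ≈ 1.42 m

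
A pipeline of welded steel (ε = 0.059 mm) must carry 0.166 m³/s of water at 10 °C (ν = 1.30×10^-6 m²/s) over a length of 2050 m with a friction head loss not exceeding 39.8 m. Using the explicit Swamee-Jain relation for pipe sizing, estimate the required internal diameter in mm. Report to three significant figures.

Swamee-Jain (Type III): D = 0.66·[ε^1.25·(LQ²/(gh_f))^4.75 + ν·Q^9.4·(L/(gh_f))^5.2]^0.04
LQ²/(gh_f) = 0.1447; L/(gh_f) = 5.251
Term 1 = ε^1.25·(…)^4.75 = 5.32×10^-10; Term 2 = ν·Q^9.4·(…)^5.2 = 3.37×10^-10
D = 0.66·(5.32×10^-10 + 3.37×10^-10)^0.04 = 0.2865 m = 286 mm
Check: V = 2.58 m/s, Re = 5.68×10^5, f = 0.01541, h_f = 37.3 m ≈ 39.8 m ✓

D ≈ 286 mm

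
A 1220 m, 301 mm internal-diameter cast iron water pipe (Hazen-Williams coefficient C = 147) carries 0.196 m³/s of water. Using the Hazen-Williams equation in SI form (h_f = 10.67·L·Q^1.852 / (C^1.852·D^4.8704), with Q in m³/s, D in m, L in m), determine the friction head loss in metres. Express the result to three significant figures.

h_f = 10.67·1220·0.196^1.852 / (147^1.852·0.301^4.8704) = 21.36 m

h_f ≈ 21.4 m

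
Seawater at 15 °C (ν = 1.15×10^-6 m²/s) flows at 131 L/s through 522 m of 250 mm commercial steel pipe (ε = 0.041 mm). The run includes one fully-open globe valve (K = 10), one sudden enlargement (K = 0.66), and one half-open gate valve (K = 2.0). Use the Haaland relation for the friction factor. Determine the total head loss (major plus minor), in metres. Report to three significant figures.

H_L ≈ 15.8 m

V = 4Q/(πD²) = 2.669 m/s; V²/2g = 0.3630 m
Re = 5.80×10^5, ε/D = 1.64×10^-4 → f = 0.01475 (Haaland)
Major: h_f = f(L/D)·V²/2g = 0.01475·2088·0.3630 = 11.18 m
Minor: ΣK = 12.7; h_m = ΣK·V²/2g = 4.596 m
Total H_L = 11.18 + 4.596 = 15.77 m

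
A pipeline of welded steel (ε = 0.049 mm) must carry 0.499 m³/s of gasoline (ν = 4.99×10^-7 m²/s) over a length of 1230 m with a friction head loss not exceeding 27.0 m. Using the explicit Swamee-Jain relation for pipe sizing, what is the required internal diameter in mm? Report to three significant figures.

D ≈ 417 mm

Swamee-Jain (Type III): D = 0.66·[ε^1.25·(LQ²/(gh_f))^4.75 + ν·Q^9.4·(L/(gh_f))^5.2]^0.04
LQ²/(gh_f) = 1.156; L/(gh_f) = 4.644
Term 1 = ε^1.25·(…)^4.75 = 8.17×10^-6; Term 2 = ν·Q^9.4·(…)^5.2 = 2.13×10^-6
D = 0.66·(8.17×10^-6 + 2.13×10^-6)^0.04 = 0.4169 m = 417 mm
Check: V = 3.66 m/s, Re = 3.05×10^6, f = 0.01293, h_f = 26.0 m ≈ 27.0 m ✓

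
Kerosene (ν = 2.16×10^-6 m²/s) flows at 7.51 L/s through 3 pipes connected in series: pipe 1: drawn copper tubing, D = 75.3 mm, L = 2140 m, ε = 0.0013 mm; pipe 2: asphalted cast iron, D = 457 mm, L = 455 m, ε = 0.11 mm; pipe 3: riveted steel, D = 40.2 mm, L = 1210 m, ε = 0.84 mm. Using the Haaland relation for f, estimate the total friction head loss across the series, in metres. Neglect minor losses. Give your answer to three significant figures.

Pipe 1: V = 1.686 m/s, Re = 5.88×10^4, ε/D = 1.73×10^-5, f = 0.02002, h_1 = f(L/D)V²/2g = 82.49 m
Pipe 2: V = 0.04578 m/s, Re = 9690, ε/D = 2.41×10^-4, f = 0.03143, h_2 = f(L/D)V²/2g = 0.003343 m
Pipe 3: V = 5.917 m/s, Re = 1.10×10^5, ε/D = 0.0209, f = 0.04990, h_3 = f(L/D)V²/2g = 2680 m
Series → Q common, losses add: H = Σh = 2763 m

H ≈ 2760 m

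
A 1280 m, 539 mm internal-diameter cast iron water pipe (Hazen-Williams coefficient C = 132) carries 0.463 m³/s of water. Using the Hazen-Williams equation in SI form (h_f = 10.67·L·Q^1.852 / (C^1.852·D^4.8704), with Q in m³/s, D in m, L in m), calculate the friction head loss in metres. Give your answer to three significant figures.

h_f ≈ 7.87 m

h_f = 10.67·1280·0.463^1.852 / (132^1.852·0.539^4.8704) = 7.870 m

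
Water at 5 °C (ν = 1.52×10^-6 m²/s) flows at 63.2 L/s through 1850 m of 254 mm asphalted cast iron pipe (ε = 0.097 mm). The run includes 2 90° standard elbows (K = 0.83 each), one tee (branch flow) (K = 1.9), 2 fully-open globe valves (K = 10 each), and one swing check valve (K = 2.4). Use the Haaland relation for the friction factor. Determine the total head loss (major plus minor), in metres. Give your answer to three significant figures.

H_L ≈ 12.4 m

V = 4Q/(πD²) = 1.247 m/s; V²/2g = 0.07929 m
Re = 2.08×10^5, ε/D = 3.82×10^-4 → f = 0.01792 (Haaland)
Major: h_f = f(L/D)·V²/2g = 0.01792·7283·0.07929 = 10.35 m
Minor: ΣK = 26.0; h_m = ΣK·V²/2g = 2.058 m
Total H_L = 10.35 + 2.058 = 12.41 m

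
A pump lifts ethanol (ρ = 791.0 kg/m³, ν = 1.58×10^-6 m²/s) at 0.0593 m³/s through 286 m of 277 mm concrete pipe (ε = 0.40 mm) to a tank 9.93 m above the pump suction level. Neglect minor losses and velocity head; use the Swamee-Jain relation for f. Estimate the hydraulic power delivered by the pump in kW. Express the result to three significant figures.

P_hyd ≈ 5.11 kW

V = 4Q/(πD²) = 0.9840 m/s; Re = 1.73×10^5; ε/D = 0.00144; f = 0.02296
h_f = f(L/D)V²/2g = 1.170 m
Total head H = z + h_f = 9.93 + 1.170 = 11.10 m
P_hyd = ρgQH = 791.0·9.81·0.0593·11.10 = 5.108 kW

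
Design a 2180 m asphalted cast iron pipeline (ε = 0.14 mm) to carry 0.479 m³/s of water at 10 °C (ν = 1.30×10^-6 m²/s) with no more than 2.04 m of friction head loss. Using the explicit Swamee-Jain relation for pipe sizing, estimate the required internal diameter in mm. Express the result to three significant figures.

D ≈ 798 mm

Swamee-Jain (Type III): D = 0.66·[ε^1.25·(LQ²/(gh_f))^4.75 + ν·Q^9.4·(L/(gh_f))^5.2]^0.04
LQ²/(gh_f) = 24.99; L/(gh_f) = 108.9
Term 1 = ε^1.25·(…)^4.75 = 66.4; Term 2 = ν·Q^9.4·(…)^5.2 = 50.4
D = 0.66·(66.4 + 50.4)^0.04 = 0.7984 m = 798 mm
Check: V = 0.957 m/s, Re = 5.88×10^5, f = 0.01506, h_f = 1.92 m ≈ 2.04 m ✓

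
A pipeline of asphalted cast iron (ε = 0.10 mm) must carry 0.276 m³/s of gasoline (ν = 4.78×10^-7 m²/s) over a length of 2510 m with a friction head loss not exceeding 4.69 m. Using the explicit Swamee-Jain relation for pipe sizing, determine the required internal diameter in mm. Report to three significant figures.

Swamee-Jain (Type III): D = 0.66·[ε^1.25·(LQ²/(gh_f))^4.75 + ν·Q^9.4·(L/(gh_f))^5.2]^0.04
LQ²/(gh_f) = 4.156; L/(gh_f) = 54.55
Term 1 = ε^1.25·(…)^4.75 = 0.00868; Term 2 = ν·Q^9.4·(…)^5.2 = 0.00285
D = 0.66·(0.00868 + 0.00285)^0.04 = 0.5521 m = 552 mm
Check: V = 1.15 m/s, Re = 1.33×10^6, f = 0.01433, h_f = 4.41 m ≈ 4.69 m ✓

D ≈ 552 mm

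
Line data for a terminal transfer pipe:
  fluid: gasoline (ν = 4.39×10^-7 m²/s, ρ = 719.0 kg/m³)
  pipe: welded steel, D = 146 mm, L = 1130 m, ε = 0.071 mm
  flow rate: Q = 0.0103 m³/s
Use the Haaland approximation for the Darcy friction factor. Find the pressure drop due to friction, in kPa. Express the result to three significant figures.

Δp ≈ 19.5 kPa

V = 4Q/(πD²) = 4·0.0103/(π·0.146²) = 0.6152 m/s
Re = VD/ν = 0.6152·0.146/4.39×10^-7 = 2.05×10^5 → turbulent
ε/D = 0.071/146 = 4.86×10^-4
Haaland: f = 0.01853
h_f = f(L/D)V²/(2g) = 0.01853·(1130/0.146)·0.6152²/(2·9.81) = 2.767 m
Δp = ρg·h_f = 719.0·9.81·2.767 = 19.51 kPa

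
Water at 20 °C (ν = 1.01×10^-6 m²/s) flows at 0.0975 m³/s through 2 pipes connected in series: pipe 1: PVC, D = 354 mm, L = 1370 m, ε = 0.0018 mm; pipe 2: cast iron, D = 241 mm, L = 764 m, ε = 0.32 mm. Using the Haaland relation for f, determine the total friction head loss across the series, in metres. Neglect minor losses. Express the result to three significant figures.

H ≈ 18.6 m

Pipe 1: V = 0.9906 m/s, Re = 3.47×10^5, ε/D = 5.08×10^-6, f = 0.01400, h_1 = f(L/D)V²/2g = 2.710 m
Pipe 2: V = 2.137 m/s, Re = 5.10×10^5, ε/D = 0.00133, f = 0.02153, h_2 = f(L/D)V²/2g = 15.89 m
Series → Q common, losses add: H = Σh = 18.60 m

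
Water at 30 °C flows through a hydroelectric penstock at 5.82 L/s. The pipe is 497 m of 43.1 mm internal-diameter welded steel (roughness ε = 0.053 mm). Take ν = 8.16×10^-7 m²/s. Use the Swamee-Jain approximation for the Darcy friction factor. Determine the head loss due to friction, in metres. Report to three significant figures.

V = 4Q/(πD²) = 4·0.00582/(π·0.0431²) = 3.989 m/s
Re = VD/ν = 3.989·0.0431/8.16×10^-7 = 2.11×10^5 → turbulent
ε/D = 0.053/43.1 = 0.00123
Swamee-Jain: f = 0.02199
h_f = f(L/D)V²/(2g) = 0.02199·(497/0.0431)·3.989²/(2·9.81) = 205.7 m

h_f ≈ 206 m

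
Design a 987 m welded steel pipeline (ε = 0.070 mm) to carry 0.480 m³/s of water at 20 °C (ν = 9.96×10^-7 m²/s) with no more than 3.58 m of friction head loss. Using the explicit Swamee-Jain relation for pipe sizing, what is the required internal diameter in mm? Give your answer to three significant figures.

D ≈ 597 mm

Swamee-Jain (Type III): D = 0.66·[ε^1.25·(LQ²/(gh_f))^4.75 + ν·Q^9.4·(L/(gh_f))^5.2]^0.04
LQ²/(gh_f) = 6.475; L/(gh_f) = 28.10
Term 1 = ε^1.25·(…)^4.75 = 0.0457; Term 2 = ν·Q^9.4·(…)^5.2 = 0.0343
D = 0.66·(0.0457 + 0.0343)^0.04 = 0.5966 m = 597 mm
Check: V = 1.72 m/s, Re = 1.03×10^6, f = 0.01373, h_f = 3.41 m ≈ 3.58 m ✓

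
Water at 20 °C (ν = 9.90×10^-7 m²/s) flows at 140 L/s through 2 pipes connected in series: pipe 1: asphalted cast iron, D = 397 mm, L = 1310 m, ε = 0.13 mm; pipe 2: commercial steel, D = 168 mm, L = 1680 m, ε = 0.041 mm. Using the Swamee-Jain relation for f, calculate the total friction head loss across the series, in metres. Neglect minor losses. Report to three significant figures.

H ≈ 312 m

Pipe 1: V = 1.131 m/s, Re = 4.54×10^5, ε/D = 3.27×10^-4, f = 0.01670, h_1 = f(L/D)V²/2g = 3.592 m
Pipe 2: V = 6.316 m/s, Re = 1.07×10^6, ε/D = 2.44×10^-4, f = 0.01518, h_2 = f(L/D)V²/2g = 308.6 m
Series → Q common, losses add: H = Σh = 312.2 m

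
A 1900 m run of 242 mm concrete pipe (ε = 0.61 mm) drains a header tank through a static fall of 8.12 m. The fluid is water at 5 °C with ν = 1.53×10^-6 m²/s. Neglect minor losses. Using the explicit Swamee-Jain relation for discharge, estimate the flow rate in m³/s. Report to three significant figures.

Swamee-Jain (Type II): Q = -0.965·√(gD⁵h_f/L)·ln[ε/(3.7D) + √(3.17ν²L/(gD³h_f))]
√(gD⁵h_f/L) = √(9.81·0.242⁵·8.12/1900) = 0.005899
ε/(3.7D) = 6.81×10^-4; √(3.17ν²L/(gD³h_f)) = 1.12×10^-4
Q = -0.965·0.005899·ln(7.930×10^-4) = 0.04064 m³/s
Check: V = 0.884 m/s, Re = 1.40×10^5, f = 0.02621, h_f = 8.19 m ≈ 8.12 m ✓

Q ≈ 0.0406 m³/s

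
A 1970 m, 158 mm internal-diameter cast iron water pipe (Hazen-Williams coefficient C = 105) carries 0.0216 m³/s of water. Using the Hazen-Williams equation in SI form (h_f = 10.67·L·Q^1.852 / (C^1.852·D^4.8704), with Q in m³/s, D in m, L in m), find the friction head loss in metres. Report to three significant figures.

h_f ≈ 25.0 m

h_f = 10.67·1970·0.0216^1.852 / (105^1.852·0.158^4.8704) = 24.98 m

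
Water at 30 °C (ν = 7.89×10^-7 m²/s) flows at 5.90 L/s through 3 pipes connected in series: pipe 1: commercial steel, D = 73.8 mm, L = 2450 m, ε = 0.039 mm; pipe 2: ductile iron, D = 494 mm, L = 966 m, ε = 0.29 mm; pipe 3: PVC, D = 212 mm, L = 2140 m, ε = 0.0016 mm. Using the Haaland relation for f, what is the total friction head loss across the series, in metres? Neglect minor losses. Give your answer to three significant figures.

H ≈ 63.4 m

Pipe 1: V = 1.379 m/s, Re = 1.29×10^5, ε/D = 5.28×10^-4, f = 0.01959, h_1 = f(L/D)V²/2g = 63.07 m
Pipe 2: V = 0.03078 m/s, Re = 1.93×10^4, ε/D = 5.87×10^-4, f = 0.02705, h_2 = f(L/D)V²/2g = 0.002554 m
Pipe 3: V = 0.1671 m/s, Re = 4.49×10^4, ε/D = 7.55×10^-6, f = 0.02124, h_3 = f(L/D)V²/2g = 0.3053 m
Series → Q common, losses add: H = Σh = 63.38 m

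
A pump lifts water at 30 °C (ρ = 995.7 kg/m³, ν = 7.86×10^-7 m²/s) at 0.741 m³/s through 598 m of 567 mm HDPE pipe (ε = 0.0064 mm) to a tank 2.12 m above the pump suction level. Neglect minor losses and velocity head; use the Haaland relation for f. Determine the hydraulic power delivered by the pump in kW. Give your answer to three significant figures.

P_hyd ≈ 50.9 kW

V = 4Q/(πD²) = 2.935 m/s; Re = 2.12×10^6; ε/D = 1.13×10^-5; f = 0.01060
h_f = f(L/D)V²/2g = 4.907 m
Total head H = z + h_f = 2.12 + 4.907 = 7.027 m
P_hyd = ρgQH = 995.7·9.81·0.741·7.027 = 50.86 kW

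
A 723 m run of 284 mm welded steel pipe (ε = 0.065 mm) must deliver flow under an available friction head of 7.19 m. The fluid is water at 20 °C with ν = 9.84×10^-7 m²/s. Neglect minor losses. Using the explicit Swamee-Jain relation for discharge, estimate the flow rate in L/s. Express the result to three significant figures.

Q ≈ 119 L/s

Swamee-Jain (Type II): Q = -0.965·√(gD⁵h_f/L)·ln[ε/(3.7D) + √(3.17ν²L/(gD³h_f))]
√(gD⁵h_f/L) = √(9.81·0.284⁵·7.19/723) = 0.01343
ε/(3.7D) = 6.19×10^-5; √(3.17ν²L/(gD³h_f)) = 3.71×10^-5
Q = -0.965·0.01343·ln(9.892×10^-5) = 0.1195 m³/s
Check: V = 1.89 m/s, Re = 5.44×10^5, f = 0.01567, h_f = 7.23 m ≈ 7.19 m ✓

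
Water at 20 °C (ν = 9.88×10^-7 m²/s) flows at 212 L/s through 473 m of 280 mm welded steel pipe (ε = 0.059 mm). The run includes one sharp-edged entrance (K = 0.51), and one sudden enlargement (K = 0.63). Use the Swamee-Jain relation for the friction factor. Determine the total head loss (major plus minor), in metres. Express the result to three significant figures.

H_L ≈ 15.9 m

V = 4Q/(πD²) = 3.443 m/s; V²/2g = 0.6042 m
Re = 9.76×10^5, ε/D = 2.11×10^-4 → f = 0.01491 (Swamee-Jain)
Major: h_f = f(L/D)·V²/2g = 0.01491·1689·0.6042 = 15.21 m
Minor: ΣK = 1.14; h_m = ΣK·V²/2g = 0.6888 m
Total H_L = 15.21 + 0.6888 = 15.90 m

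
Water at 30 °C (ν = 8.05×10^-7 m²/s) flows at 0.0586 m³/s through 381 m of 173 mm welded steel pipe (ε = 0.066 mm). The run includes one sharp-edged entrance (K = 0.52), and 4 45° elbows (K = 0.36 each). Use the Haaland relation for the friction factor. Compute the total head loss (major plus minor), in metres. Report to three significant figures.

V = 4Q/(πD²) = 2.493 m/s; V²/2g = 0.3168 m
Re = 5.36×10^5, ε/D = 3.82×10^-4 → f = 0.01671 (Haaland)
Major: h_f = f(L/D)·V²/2g = 0.01671·2202·0.3168 = 11.66 m
Minor: ΣK = 1.96; h_m = ΣK·V²/2g = 0.6209 m
Total H_L = 11.66 + 0.6209 = 12.28 m

H_L ≈ 12.3 m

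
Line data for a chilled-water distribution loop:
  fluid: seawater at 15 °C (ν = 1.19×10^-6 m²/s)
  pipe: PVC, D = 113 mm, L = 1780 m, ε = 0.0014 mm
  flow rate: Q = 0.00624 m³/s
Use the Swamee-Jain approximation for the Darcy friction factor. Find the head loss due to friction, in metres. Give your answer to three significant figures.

h_f ≈ 6.23 m

V = 4Q/(πD²) = 4·0.00624/(π·0.113²) = 0.6222 m/s
Re = VD/ν = 0.6222·0.113/1.19×10^-6 = 5.91×10^4 → turbulent
ε/D = 0.0014/113 = 1.24×10^-5
Swamee-Jain: f = 0.02006
h_f = f(L/D)V²/(2g) = 0.02006·(1780/0.113)·0.6222²/(2·9.81) = 6.234 m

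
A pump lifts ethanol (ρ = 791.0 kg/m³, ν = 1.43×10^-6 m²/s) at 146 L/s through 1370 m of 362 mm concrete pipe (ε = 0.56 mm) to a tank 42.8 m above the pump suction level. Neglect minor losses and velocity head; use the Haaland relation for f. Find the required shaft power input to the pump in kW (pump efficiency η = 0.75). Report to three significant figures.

V = 4Q/(πD²) = 1.419 m/s; Re = 3.59×10^5; ε/D = 0.00155; f = 0.02247
h_f = f(L/D)V²/2g = 8.724 m
Total head H = z + h_f = 42.8 + 8.724 = 51.52 m
P_hyd = ρgQH = 791.0·9.81·0.146·51.52 = 58.37 kW
P_shaft = P_hyd/η = 58.37/0.75 = 77.83 kW

P_shaft ≈ 77.8 kW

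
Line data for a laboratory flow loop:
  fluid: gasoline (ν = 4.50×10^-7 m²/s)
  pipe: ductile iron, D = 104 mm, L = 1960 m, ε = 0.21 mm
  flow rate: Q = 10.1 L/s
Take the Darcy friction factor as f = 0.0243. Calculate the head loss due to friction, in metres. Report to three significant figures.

h_f ≈ 33.0 m

V = 4Q/(πD²) = 4·0.0101/(π·0.104²) = 1.189 m/s
h_f = f(L/D)V²/(2g) = 0.02430·(1960/0.104)·1.189²/(2·9.81) = 33.00 m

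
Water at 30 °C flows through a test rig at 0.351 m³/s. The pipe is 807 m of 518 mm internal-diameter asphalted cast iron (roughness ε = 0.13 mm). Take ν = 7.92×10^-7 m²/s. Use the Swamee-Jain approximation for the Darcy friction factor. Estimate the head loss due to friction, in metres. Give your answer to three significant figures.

V = 4Q/(πD²) = 4·0.351/(π·0.518²) = 1.666 m/s
Re = VD/ν = 1.666·0.518/7.92×10^-7 = 1.09×10^6 → turbulent
ε/D = 0.13/518 = 2.51×10^-4
Swamee-Jain: f = 0.01524
h_f = f(L/D)V²/(2g) = 0.01524·(807/0.518)·1.666²/(2·9.81) = 3.356 m

h_f ≈ 3.36 m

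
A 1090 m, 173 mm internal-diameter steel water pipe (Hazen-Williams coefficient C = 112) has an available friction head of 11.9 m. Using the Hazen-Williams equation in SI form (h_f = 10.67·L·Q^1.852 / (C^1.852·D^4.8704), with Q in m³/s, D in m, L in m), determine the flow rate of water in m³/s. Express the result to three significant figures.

Rearranging: Q = [h_f·C^1.852·D^4.8704 / (10.67·L)]^(1/1.852)
Q = [11.9·112^1.852·0.173^4.8704 / (10.67·1090)]^0.540 = 0.02697 m³/s

Q ≈ 0.0270 m³/s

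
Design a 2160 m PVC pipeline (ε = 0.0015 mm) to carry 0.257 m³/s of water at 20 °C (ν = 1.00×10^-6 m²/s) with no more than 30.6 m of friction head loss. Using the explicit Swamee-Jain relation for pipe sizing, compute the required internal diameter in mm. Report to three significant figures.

D ≈ 344 mm

Swamee-Jain (Type III): D = 0.66·[ε^1.25·(LQ²/(gh_f))^4.75 + ν·Q^9.4·(L/(gh_f))^5.2]^0.04
LQ²/(gh_f) = 0.4753; L/(gh_f) = 7.196
Term 1 = ε^1.25·(…)^4.75 = 1.53×10^-9; Term 2 = ν·Q^9.4·(…)^5.2 = 8.13×10^-8
D = 0.66·(1.53×10^-9 + 8.13×10^-8)^0.04 = 0.3438 m = 344 mm
Check: V = 2.77 m/s, Re = 9.52×10^5, f = 0.01181, h_f = 29.0 m ≈ 30.6 m ✓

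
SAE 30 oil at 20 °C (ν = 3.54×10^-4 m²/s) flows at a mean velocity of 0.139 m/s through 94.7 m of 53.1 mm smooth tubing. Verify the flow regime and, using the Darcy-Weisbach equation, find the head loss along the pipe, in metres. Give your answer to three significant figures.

Re = VD/ν = 0.139·0.05310/3.54×10^-4 = 20.9 → laminar (Re < 2300)
f = 64/Re = 3.070
h_f = f(L/D)V²/(2g) = 3.070·(94.7/0.05310)·0.139²/(2·9.81) = 5.391 m

h_f ≈ 5.39 m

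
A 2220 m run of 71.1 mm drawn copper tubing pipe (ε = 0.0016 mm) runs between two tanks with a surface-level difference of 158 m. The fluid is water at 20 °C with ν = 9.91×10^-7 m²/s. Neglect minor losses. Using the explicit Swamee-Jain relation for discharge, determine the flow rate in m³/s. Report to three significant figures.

Q ≈ 0.00984 m³/s

Swamee-Jain (Type II): Q = -0.965·√(gD⁵h_f/L)·ln[ε/(3.7D) + √(3.17ν²L/(gD³h_f))]
√(gD⁵h_f/L) = √(9.81·0.0711⁵·158/2220) = 0.001126
ε/(3.7D) = 6.08×10^-6; √(3.17ν²L/(gD³h_f)) = 1.11×10^-4
Q = -0.965·0.001126·ln(1.175×10^-4) = 0.009836 m³/s
Check: V = 2.48 m/s, Re = 1.78×10^5, f = 0.01609, h_f = 157 m ≈ 158 m ✓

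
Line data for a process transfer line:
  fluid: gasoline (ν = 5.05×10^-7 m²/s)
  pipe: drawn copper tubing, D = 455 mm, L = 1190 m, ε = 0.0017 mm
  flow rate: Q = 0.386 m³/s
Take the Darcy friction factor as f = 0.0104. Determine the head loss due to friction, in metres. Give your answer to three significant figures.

h_f ≈ 7.81 m

V = 4Q/(πD²) = 4·0.386/(π·0.455²) = 2.374 m/s
h_f = f(L/D)V²/(2g) = 0.01040·(1190/0.455)·2.374²/(2·9.81) = 7.813 m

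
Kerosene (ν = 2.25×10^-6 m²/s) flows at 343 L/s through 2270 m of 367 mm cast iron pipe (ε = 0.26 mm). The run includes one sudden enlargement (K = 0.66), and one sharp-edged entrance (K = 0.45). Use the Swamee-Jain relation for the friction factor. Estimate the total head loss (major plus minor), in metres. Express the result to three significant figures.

H_L ≈ 63.3 m

V = 4Q/(πD²) = 3.242 m/s; V²/2g = 0.5359 m
Re = 5.29×10^5, ε/D = 7.08×10^-4 → f = 0.01893 (Swamee-Jain)
Major: h_f = f(L/D)·V²/2g = 0.01893·6185·0.5359 = 62.73 m
Minor: ΣK = 1.11; h_m = ΣK·V²/2g = 0.5948 m
Total H_L = 62.73 + 0.5948 = 63.32 m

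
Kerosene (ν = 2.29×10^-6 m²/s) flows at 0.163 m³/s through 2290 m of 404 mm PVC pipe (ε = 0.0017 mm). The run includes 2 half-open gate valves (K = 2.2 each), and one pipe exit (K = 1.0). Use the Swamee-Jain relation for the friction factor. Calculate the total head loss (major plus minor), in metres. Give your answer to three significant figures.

V = 4Q/(πD²) = 1.272 m/s; V²/2g = 0.08241 m
Re = 2.24×10^5, ε/D = 4.21×10^-6 → f = 0.01523 (Swamee-Jain)
Major: h_f = f(L/D)·V²/2g = 0.01523·5668·0.08241 = 7.115 m
Minor: ΣK = 5.40; h_m = ΣK·V²/2g = 0.4450 m
Total H_L = 7.115 + 0.4450 = 7.560 m

H_L ≈ 7.56 m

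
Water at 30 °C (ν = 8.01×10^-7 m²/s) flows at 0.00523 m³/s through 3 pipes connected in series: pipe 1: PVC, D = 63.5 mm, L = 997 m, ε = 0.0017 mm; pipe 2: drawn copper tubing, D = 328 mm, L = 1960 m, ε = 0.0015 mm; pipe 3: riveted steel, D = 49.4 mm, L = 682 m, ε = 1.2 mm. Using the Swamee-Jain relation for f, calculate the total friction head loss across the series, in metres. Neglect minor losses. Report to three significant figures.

Pipe 1: V = 1.651 m/s, Re = 1.31×10^5, ε/D = 2.68×10^-5, f = 0.01709, h_1 = f(L/D)V²/2g = 37.30 m
Pipe 2: V = 0.06190 m/s, Re = 2.53×10^4, ε/D = 4.57×10^-6, f = 0.02436, h_2 = f(L/D)V²/2g = 0.02842 m
Pipe 3: V = 2.729 m/s, Re = 1.68×10^5, ε/D = 0.0243, f = 0.05283, h_3 = f(L/D)V²/2g = 276.8 m
Series → Q common, losses add: H = Σh = 314.1 m

H ≈ 314 m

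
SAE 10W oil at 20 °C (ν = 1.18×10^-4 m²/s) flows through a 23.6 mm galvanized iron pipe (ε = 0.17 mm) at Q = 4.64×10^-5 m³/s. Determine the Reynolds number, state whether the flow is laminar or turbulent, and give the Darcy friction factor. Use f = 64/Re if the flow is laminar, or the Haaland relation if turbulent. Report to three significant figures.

V = 4Q/(πD²) = 0.1061 m/s
Re = VD/ν = 0.1061·0.0236/1.18×10^-4 = 21.2
Re < 2300 → laminar → f = 64/Re = 3.017

Re ≈ 21.2; laminar; f = 64/Re ≈ 3.02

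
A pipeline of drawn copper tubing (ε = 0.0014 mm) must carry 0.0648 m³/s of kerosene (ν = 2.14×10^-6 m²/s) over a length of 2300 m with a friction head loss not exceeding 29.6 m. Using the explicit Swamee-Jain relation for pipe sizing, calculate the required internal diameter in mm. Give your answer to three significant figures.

D ≈ 215 mm

Swamee-Jain (Type III): D = 0.66·[ε^1.25·(LQ²/(gh_f))^4.75 + ν·Q^9.4·(L/(gh_f))^5.2]^0.04
LQ²/(gh_f) = 0.03326; L/(gh_f) = 7.921
Term 1 = ε^1.25·(…)^4.75 = 4.59×10^-15; Term 2 = ν·Q^9.4·(…)^5.2 = 6.80×10^-13
D = 0.66·(4.59×10^-15 + 6.80×10^-13)^0.04 = 0.2153 m = 215 mm
Check: V = 1.78 m/s, Re = 1.79×10^5, f = 0.01593, h_f = 27.5 m ≈ 29.6 m ✓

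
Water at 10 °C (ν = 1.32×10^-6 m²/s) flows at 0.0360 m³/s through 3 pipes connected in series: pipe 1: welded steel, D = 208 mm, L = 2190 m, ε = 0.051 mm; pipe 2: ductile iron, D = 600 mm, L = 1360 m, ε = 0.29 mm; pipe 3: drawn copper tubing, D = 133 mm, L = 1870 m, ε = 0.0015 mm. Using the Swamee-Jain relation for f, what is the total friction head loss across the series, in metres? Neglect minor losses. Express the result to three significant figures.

Pipe 1: V = 1.059 m/s, Re = 1.67×10^5, ε/D = 2.45×10^-4, f = 0.01784, h_1 = f(L/D)V²/2g = 10.75 m
Pipe 2: V = 0.1273 m/s, Re = 5.79×10^4, ε/D = 4.83×10^-4, f = 0.02203, h_2 = f(L/D)V²/2g = 0.04125 m
Pipe 3: V = 2.591 m/s, Re = 2.61×10^5, ε/D = 1.13×10^-5, f = 0.01488, h_3 = f(L/D)V²/2g = 71.59 m
Series → Q common, losses add: H = Σh = 82.38 m

H ≈ 82.4 m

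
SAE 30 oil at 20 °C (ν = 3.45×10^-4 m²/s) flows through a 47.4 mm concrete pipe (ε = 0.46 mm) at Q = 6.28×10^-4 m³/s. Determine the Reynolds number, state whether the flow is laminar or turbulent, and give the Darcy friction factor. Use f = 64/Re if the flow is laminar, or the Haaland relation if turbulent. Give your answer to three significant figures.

V = 4Q/(πD²) = 0.3559 m/s
Re = VD/ν = 0.3559·0.0474/3.45×10^-4 = 48.9
Re < 2300 → laminar → f = 64/Re = 1.309

Re ≈ 48.9; laminar; f = 64/Re ≈ 1.31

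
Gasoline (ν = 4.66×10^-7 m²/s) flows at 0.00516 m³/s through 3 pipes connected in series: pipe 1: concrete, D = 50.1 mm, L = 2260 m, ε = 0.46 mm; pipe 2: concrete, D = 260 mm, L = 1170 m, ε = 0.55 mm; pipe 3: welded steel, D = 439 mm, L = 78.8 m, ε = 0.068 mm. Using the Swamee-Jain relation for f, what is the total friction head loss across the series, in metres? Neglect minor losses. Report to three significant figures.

Pipe 1: V = 2.617 m/s, Re = 2.81×10^5, ε/D = 0.00918, f = 0.03718, h_1 = f(L/D)V²/2g = 585.7 m
Pipe 2: V = 0.09719 m/s, Re = 5.42×10^4, ε/D = 0.00212, f = 0.02683, h_2 = f(L/D)V²/2g = 0.05813 m
Pipe 3: V = 0.03409 m/s, Re = 3.21×10^4, ε/D = 1.55×10^-4, f = 0.02349, h_3 = f(L/D)V²/2g = 2.497×10^-4 m
Series → Q common, losses add: H = Σh = 585.8 m

H ≈ 586 m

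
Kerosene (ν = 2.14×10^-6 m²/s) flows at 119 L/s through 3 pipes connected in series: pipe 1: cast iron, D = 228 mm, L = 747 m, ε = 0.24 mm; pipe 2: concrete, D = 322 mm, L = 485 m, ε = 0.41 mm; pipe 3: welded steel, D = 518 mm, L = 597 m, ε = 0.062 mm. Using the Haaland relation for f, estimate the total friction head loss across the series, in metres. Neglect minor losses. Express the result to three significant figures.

H ≈ 33.3 m

Pipe 1: V = 2.915 m/s, Re = 3.11×10^5, ε/D = 0.00105, f = 0.02072, h_1 = f(L/D)V²/2g = 29.39 m
Pipe 2: V = 1.461 m/s, Re = 2.20×10^5, ε/D = 0.00127, f = 0.02185, h_2 = f(L/D)V²/2g = 3.582 m
Pipe 3: V = 0.5647 m/s, Re = 1.37×10^5, ε/D = 1.20×10^-4, f = 0.01737, h_3 = f(L/D)V²/2g = 0.3253 m
Series → Q common, losses add: H = Σh = 33.30 m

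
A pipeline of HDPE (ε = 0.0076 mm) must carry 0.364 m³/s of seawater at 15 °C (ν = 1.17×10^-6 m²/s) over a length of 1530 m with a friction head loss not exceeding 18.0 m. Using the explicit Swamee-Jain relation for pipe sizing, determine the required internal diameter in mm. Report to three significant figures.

D ≈ 411 mm

Swamee-Jain (Type III): D = 0.66·[ε^1.25·(LQ²/(gh_f))^4.75 + ν·Q^9.4·(L/(gh_f))^5.2]^0.04
LQ²/(gh_f) = 1.148; L/(gh_f) = 8.665
Term 1 = ε^1.25·(…)^4.75 = 7.69×10^-7; Term 2 = ν·Q^9.4·(…)^5.2 = 6.59×10^-6
D = 0.66·(7.69×10^-7 + 6.59×10^-6)^0.04 = 0.4114 m = 411 mm
Check: V = 2.74 m/s, Re = 9.63×10^5, f = 0.01211, h_f = 17.2 m ≈ 18.0 m ✓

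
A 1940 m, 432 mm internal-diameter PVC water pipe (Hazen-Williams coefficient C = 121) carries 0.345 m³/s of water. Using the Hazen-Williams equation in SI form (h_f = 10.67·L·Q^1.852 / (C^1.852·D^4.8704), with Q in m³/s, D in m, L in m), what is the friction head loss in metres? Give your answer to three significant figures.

h_f = 10.67·1940·0.345^1.852 / (121^1.852·0.432^4.8704) = 23.88 m

h_f ≈ 23.9 m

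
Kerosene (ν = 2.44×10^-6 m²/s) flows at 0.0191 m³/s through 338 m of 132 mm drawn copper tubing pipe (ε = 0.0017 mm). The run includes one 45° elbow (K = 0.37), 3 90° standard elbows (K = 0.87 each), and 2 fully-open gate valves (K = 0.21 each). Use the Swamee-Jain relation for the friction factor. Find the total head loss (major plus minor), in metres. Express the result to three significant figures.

H_L ≈ 5.17 m

V = 4Q/(πD²) = 1.396 m/s; V²/2g = 0.09929 m
Re = 7.55×10^4, ε/D = 1.29×10^-5 → f = 0.01903 (Swamee-Jain)
Major: h_f = f(L/D)·V²/2g = 0.01903·2561·0.09929 = 4.837 m
Minor: ΣK = 3.40; h_m = ΣK·V²/2g = 0.3376 m
Total H_L = 4.837 + 0.3376 = 5.175 m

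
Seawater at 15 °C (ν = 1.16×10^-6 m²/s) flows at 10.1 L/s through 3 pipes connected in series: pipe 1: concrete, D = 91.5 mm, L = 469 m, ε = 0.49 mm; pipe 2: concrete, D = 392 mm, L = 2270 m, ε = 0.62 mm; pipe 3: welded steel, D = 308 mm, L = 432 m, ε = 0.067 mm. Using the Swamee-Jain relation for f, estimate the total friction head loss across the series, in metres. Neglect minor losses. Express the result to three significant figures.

H ≈ 19.8 m

Pipe 1: V = 1.536 m/s, Re = 1.21×10^5, ε/D = 0.00536, f = 0.03198, h_1 = f(L/D)V²/2g = 19.71 m
Pipe 2: V = 0.08369 m/s, Re = 2.83×10^4, ε/D = 0.00158, f = 0.02772, h_2 = f(L/D)V²/2g = 0.05731 m
Pipe 3: V = 0.1356 m/s, Re = 3.60×10^4, ε/D = 2.18×10^-4, f = 0.02311, h_3 = f(L/D)V²/2g = 0.03036 m
Series → Q common, losses add: H = Σh = 19.80 m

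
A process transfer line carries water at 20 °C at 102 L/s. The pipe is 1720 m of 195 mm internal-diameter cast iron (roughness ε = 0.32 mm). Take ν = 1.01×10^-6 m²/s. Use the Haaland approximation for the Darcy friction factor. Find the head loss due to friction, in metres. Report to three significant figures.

V = 4Q/(πD²) = 4·0.102/(π·0.195²) = 3.415 m/s
Re = VD/ν = 3.415·0.195/1.01×10^-6 = 6.59×10^5 → turbulent
ε/D = 0.32/195 = 0.00164
Haaland: f = 0.02256
h_f = f(L/D)V²/(2g) = 0.02256·(1720/0.195)·3.415²/(2·9.81) = 118.3 m

h_f ≈ 118 m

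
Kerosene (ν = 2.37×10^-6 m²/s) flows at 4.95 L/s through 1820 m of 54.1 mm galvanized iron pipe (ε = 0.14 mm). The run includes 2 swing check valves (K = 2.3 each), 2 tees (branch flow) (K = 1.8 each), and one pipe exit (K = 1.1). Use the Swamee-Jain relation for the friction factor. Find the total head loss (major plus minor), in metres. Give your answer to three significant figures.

H_L ≈ 226 m

V = 4Q/(πD²) = 2.153 m/s; V²/2g = 0.2363 m
Re = 4.92×10^4, ε/D = 0.00259 → f = 0.02812 (Swamee-Jain)
Major: h_f = f(L/D)·V²/2g = 0.02812·33641·0.2363 = 223.6 m
Minor: ΣK = 9.30; h_m = ΣK·V²/2g = 2.198 m
Total H_L = 223.6 + 2.198 = 225.8 m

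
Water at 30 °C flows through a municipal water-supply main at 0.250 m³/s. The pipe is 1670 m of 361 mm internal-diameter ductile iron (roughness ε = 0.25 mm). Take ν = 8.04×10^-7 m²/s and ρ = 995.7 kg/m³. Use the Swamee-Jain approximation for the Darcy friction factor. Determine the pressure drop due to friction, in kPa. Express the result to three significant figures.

Δp ≈ 253 kPa

V = 4Q/(πD²) = 4·0.250/(π·0.361²) = 2.443 m/s
Re = VD/ν = 2.443·0.361/8.04×10^-7 = 1.10×10^6 → turbulent
ε/D = 0.25/361 = 6.93×10^-4
Swamee-Jain: f = 0.01845
h_f = f(L/D)V²/(2g) = 0.01845·(1670/0.361)·2.443²/(2·9.81) = 25.95 m
Δp = ρg·h_f = 995.7·9.81·25.95 = 253.4 kPa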